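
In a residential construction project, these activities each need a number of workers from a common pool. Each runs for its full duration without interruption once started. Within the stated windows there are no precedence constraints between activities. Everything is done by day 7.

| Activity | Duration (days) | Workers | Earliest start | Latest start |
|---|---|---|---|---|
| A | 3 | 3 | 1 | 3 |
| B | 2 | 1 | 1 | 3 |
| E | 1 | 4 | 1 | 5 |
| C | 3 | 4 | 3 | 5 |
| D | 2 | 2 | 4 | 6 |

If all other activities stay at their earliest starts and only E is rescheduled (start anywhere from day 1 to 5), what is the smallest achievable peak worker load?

8

E@1: d1:8  d2:4  d3:7  d4:6  d5:6  d6:0  d7:0 → peak 8
E@2: d1:4  d2:8  d3:7  d4:6  d5:6  d6:0  d7:0 → peak 8
E@3: d1:4  d2:4  d3:11  d4:6  d5:6  d6:0  d7:0 → peak 11
E@4: d1:4  d2:4  d3:7  d4:10  d5:6  d6:0  d7:0 → peak 10
E@5: d1:4  d2:4  d3:7  d4:6  d5:10  d6:0  d7:0 → peak 10
Best is E@1, peak 8.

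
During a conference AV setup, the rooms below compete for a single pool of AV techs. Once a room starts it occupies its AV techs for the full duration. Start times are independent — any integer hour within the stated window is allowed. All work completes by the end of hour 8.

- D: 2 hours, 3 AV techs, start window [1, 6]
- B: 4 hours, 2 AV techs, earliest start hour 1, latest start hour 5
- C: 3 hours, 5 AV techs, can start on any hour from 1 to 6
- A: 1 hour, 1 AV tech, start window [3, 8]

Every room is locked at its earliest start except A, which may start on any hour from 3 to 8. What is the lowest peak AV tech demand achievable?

A@3: h1:10  h2:10  h3:8  h4:2  h5:0  h6:0  h7:0  h8:0 → peak 10
A@4: h1:10  h2:10  h3:7  h4:3  h5:0  h6:0  h7:0  h8:0 → peak 10
A@5: h1:10  h2:10  h3:7  h4:2  h5:1  h6:0  h7:0  h8:0 → peak 10
A@6: h1:10  h2:10  h3:7  h4:2  h5:0  h6:1  h7:0  h8:0 → peak 10
A@7: h1:10  h2:10  h3:7  h4:2  h5:0  h6:0  h7:1  h8:0 → peak 10
A@8: h1:10  h2:10  h3:7  h4:2  h5:0  h6:0  h7:0  h8:1 → peak 10
Best is A@3, peak 10.

10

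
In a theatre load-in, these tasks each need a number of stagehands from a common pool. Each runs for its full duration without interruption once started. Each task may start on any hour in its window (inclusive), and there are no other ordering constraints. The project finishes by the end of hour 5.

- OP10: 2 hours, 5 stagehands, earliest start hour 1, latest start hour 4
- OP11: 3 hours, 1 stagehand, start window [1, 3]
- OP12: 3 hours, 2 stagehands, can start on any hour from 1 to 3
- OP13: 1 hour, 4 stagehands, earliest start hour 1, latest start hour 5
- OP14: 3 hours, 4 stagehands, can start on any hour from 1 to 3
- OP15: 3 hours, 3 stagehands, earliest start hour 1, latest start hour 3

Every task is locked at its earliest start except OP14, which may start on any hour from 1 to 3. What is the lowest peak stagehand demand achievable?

15

OP14@1: h1:19  h2:15  h3:10  h4:0  h5:0 → peak 19
OP14@2: h1:15  h2:15  h3:10  h4:4  h5:0 → peak 15
OP14@3: h1:15  h2:11  h3:10  h4:4  h5:4 → peak 15
Best is OP14@2, peak 15.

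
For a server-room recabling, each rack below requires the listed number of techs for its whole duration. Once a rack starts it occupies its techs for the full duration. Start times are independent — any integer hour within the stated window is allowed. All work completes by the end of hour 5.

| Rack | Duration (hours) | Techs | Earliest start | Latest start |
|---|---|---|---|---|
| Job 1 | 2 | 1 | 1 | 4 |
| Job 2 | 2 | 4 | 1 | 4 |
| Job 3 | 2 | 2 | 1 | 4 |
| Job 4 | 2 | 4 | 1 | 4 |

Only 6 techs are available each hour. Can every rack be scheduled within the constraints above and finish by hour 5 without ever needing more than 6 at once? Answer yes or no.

Schedule Job 1@1, Job 2@1, Job 3@3, Job 4@3: h1:5  h2:5  h3:6  h4:6  h5:0 — peak 6 ≤ 6.

yes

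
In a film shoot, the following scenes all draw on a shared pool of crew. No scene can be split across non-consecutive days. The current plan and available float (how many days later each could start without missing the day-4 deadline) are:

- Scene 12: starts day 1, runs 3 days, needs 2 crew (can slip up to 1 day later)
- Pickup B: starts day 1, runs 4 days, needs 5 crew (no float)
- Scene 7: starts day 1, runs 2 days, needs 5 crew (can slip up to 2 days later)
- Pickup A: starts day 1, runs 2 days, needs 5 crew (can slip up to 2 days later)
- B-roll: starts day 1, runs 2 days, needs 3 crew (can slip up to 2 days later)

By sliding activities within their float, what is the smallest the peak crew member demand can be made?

Early-start (Scene 12@1, Pickup B@1, Scene 7@1, Pickup A@1, B-roll@1) gives peak 20: d1:20  d2:20  d3:7  d4:5.
Shift Pickup A→3.
Schedule Scene 12@1, Pickup B@1, Scene 7@1, Pickup A@3, B-roll@1: d1:15  d2:15  d3:12  d4:10 — peak 15.

15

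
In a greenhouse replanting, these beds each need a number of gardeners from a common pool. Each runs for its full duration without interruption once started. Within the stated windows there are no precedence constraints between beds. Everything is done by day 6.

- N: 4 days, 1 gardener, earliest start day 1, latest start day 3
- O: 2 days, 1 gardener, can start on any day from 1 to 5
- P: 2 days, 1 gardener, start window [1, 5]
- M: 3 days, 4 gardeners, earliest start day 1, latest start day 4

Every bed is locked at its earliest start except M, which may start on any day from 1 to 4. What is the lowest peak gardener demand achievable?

M@1: d1:7  d2:7  d3:5  d4:1  d5:0  d6:0 → peak 7
M@2: d1:3  d2:7  d3:5  d4:5  d5:0  d6:0 → peak 7
M@3: d1:3  d2:3  d3:5  d4:5  d5:4  d6:0 → peak 5
M@4: d1:3  d2:3  d3:1  d4:5  d5:4  d6:4 → peak 5
Best is M@3, peak 5.

5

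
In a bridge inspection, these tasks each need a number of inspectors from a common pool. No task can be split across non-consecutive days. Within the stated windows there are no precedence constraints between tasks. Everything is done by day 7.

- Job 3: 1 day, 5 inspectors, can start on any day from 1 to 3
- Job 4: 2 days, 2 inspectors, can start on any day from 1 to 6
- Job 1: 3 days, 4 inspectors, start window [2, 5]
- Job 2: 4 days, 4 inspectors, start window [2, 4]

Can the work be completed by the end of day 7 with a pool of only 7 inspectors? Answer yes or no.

no

The minimum achievable peak is 8; 7 < 8, so no feasible schedule stays within the cap.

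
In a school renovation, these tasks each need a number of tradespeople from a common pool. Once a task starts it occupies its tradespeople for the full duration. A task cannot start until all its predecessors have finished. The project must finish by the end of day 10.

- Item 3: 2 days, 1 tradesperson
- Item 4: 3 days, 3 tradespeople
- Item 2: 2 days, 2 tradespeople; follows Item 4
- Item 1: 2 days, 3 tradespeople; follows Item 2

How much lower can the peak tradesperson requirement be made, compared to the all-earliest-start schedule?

Early-start peak: d1:4  d2:4  d3:3  d4:2  d5:2  d6:3  d7:3  d8:0  d9:0  d10:0 ⇒ 4.
Leveled (Item 3@1, Item 4@3, Item 2@6, Item 1@8): d1:1  d2:1  d3:3  d4:3  d5:3  d6:2  d7:2  d8:3  d9:3  d10:0 ⇒ 3.
Reduction 4 − 3 = 1.

1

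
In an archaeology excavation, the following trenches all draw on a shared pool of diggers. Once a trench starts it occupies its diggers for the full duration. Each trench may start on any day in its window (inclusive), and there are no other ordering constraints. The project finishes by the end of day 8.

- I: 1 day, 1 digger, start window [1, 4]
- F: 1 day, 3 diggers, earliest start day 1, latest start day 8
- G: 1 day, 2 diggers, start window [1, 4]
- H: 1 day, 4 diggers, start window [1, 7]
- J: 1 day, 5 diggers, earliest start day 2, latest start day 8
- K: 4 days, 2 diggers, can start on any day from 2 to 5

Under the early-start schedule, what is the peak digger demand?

10

Early-start schedule: I@1, F@1, G@1, H@1, J@2, K@2.
Load per day: day 1: 10, day 2: 7, day 3: 2, day 4: 2, day 5: 2, day 6: 0, day 7: 0, day 8: 0.
Peak is 10.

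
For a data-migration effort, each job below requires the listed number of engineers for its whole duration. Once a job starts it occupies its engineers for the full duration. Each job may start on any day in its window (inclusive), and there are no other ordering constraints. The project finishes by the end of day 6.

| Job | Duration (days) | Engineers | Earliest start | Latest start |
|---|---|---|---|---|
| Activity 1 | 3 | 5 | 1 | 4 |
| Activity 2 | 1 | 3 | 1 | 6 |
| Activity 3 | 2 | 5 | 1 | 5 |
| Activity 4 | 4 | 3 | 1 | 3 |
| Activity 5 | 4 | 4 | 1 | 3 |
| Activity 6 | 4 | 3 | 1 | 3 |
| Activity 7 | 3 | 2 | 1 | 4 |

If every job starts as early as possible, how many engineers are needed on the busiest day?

25

Early-start schedule: Activity 1@1, Activity 2@1, Activity 3@1, Activity 4@1, Activity 5@1, Activity 6@1, Activity 7@1.
Load per day: day 1: 25, day 2: 22, day 3: 17, day 4: 10, day 5: 0, day 6: 0.
Peak is 25.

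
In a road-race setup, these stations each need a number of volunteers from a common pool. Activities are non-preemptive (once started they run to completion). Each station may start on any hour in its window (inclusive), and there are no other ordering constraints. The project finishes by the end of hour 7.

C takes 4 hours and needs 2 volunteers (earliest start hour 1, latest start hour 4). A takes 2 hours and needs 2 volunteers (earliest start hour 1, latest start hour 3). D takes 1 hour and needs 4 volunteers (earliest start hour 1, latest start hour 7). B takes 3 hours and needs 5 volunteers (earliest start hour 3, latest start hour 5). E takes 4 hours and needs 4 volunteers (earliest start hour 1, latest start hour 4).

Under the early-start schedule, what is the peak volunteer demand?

12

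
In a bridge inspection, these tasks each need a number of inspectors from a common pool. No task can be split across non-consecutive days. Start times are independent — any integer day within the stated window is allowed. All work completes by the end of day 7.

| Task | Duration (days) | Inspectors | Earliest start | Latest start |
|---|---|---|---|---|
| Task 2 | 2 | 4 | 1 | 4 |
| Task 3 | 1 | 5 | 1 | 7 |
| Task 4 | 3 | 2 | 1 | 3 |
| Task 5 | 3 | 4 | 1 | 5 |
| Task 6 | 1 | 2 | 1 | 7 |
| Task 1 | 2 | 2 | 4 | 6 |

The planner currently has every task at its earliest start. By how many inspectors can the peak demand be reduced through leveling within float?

11

Early-start peak: d1:17  d2:10  d3:6  d4:2  d5:2  d6:0  d7:0 ⇒ 17.
Leveled (Task 2@1, Task 3@4, Task 4@1, Task 5@5, Task 6@3, Task 1@5): d1:6  d2:6  d3:4  d4:5  d5:6  d6:6  d7:4 ⇒ 6.
Reduction 17 − 6 = 11.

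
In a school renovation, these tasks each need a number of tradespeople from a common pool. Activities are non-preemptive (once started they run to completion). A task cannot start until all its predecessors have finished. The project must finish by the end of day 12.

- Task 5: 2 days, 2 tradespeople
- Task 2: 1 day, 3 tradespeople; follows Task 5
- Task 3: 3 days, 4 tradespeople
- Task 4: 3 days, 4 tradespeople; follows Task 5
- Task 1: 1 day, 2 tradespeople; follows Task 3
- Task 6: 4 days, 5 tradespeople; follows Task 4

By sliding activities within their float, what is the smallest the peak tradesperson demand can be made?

Early-start (Task 5@1, Task 2@3, Task 3@1, Task 4@3, Task 1@4, Task 6@6) gives peak 11: d1:6  d2:6  d3:11  d4:6  d5:4  d6:5  d7:5  d8:5  d9:5  d10:0  d11:0  d12:0.
Shift Task 2→4, Task 4→5, Task 6→8.
Schedule Task 5@1, Task 2@4, Task 3@1, Task 4@5, Task 1@4, Task 6@8: d1:6  d2:6  d3:4  d4:5  d5:4  d6:4  d7:4  d8:5  d9:5  d10:5  d11:5  d12:0 — peak 6.

6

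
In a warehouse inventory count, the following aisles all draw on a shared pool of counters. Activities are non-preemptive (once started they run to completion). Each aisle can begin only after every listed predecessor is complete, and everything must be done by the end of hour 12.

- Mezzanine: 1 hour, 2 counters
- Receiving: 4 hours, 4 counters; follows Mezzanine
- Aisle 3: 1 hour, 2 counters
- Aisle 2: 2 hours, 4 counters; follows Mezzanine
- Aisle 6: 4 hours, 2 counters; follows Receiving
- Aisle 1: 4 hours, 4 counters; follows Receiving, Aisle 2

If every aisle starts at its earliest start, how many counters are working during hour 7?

At early start, hour 7 has: Aisle 6, Aisle 1.
Demand: 2 + 4 = 6.

6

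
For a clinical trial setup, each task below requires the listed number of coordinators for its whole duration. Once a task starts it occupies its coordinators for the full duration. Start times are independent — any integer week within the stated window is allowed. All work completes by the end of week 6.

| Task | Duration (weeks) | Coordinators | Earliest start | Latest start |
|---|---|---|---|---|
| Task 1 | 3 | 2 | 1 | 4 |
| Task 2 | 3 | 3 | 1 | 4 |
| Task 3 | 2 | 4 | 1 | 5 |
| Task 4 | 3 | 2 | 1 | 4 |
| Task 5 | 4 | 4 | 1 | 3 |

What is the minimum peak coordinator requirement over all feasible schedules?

8

Early-start (Task 1@1, Task 2@1, Task 3@1, Task 4@1, Task 5@1) gives peak 15: w1:15  w2:15  w3:11  w4:4  w5:0  w6:0.
Shift Task 2→4, Task 5→3.
Schedule Task 1@1, Task 2@4, Task 3@1, Task 4@1, Task 5@3: w1:8  w2:8  w3:8  w4:7  w5:7  w6:7 — peak 8.
Total coordinator-weeks = 45 over 6 weeks ⇒ peak ≥ ⌈45/6⌉ = 8, so 8 is optimal.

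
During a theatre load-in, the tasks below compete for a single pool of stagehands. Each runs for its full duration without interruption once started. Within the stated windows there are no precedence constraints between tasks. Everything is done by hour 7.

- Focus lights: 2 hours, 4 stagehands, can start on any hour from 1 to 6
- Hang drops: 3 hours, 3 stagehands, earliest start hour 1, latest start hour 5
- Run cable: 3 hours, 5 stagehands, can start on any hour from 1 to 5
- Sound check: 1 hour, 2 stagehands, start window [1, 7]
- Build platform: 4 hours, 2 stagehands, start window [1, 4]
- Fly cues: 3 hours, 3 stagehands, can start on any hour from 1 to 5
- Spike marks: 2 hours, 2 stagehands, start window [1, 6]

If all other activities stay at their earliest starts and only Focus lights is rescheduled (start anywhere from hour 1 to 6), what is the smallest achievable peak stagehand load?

17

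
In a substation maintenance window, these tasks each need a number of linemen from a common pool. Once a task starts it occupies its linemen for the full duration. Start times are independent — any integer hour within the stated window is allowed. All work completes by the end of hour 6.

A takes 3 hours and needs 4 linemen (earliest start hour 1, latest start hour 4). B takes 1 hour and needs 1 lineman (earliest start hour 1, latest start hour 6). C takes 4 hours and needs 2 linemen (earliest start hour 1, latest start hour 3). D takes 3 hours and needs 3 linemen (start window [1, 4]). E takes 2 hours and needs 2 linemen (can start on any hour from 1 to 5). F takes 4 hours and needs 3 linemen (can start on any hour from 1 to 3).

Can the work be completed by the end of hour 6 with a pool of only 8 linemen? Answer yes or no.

no

The minimum achievable peak is 9; 8 < 9, so no feasible schedule stays within the cap.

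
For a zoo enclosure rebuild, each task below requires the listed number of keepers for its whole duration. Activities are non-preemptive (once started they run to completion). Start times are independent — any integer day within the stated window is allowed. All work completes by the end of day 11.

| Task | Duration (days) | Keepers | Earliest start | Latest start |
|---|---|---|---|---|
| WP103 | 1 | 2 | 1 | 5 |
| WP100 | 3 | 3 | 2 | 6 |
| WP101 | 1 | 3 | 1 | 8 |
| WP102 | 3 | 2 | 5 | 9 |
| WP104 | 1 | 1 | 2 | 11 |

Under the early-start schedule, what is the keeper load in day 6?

2

At early start, day 6 has: WP102.
Demand: 2 = 2.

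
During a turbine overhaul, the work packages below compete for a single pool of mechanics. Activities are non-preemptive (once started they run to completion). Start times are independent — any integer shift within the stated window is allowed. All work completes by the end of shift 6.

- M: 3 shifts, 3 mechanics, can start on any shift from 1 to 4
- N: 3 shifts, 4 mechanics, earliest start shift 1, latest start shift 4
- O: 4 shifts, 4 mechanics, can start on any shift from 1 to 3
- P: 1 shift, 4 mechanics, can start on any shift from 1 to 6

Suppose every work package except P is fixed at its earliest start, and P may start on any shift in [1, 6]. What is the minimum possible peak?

P@1: s1:15  s2:11  s3:11  s4:4  s5:0  s6:0 → peak 15
P@2: s1:11  s2:15  s3:11  s4:4  s5:0  s6:0 → peak 15
P@3: s1:11  s2:11  s3:15  s4:4  s5:0  s6:0 → peak 15
P@4: s1:11  s2:11  s3:11  s4:8  s5:0  s6:0 → peak 11
P@5: s1:11  s2:11  s3:11  s4:4  s5:4  s6:0 → peak 11
P@6: s1:11  s2:11  s3:11  s4:4  s5:0  s6:4 → peak 11
Best is P@4, peak 11.

11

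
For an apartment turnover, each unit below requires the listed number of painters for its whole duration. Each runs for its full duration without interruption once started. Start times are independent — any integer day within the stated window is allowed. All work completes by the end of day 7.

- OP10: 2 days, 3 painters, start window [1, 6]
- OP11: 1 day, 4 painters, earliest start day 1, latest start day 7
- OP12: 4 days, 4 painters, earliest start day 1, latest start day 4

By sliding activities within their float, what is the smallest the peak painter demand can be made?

Early-start (OP10@1, OP11@1, OP12@1) gives peak 11: d1:11  d2:7  d3:4  d4:4  d5:0  d6:0  d7:0.
Shift OP11→3, OP12→4.
Schedule OP10@1, OP11@3, OP12@4: d1:3  d2:3  d3:4  d4:4  d5:4  d6:4  d7:4 — peak 4.
Total painter-days = 26 over 7 days ⇒ peak ≥ ⌈26/7⌉ = 4, so 4 is optimal.

4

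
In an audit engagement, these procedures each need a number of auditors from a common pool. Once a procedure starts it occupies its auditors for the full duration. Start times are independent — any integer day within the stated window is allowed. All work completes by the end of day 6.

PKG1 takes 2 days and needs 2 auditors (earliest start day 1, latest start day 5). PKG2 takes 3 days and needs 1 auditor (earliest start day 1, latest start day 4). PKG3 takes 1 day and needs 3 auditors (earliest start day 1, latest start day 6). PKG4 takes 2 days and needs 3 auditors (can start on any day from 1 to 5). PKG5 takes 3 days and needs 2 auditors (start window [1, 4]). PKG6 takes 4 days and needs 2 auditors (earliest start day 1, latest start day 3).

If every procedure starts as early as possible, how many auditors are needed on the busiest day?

13

Early-start schedule: PKG1@1, PKG2@1, PKG3@1, PKG4@1, PKG5@1, PKG6@1.
Load per day: day 1: 13, day 2: 10, day 3: 5, day 4: 2, day 5: 0, day 6: 0.
Peak is 13.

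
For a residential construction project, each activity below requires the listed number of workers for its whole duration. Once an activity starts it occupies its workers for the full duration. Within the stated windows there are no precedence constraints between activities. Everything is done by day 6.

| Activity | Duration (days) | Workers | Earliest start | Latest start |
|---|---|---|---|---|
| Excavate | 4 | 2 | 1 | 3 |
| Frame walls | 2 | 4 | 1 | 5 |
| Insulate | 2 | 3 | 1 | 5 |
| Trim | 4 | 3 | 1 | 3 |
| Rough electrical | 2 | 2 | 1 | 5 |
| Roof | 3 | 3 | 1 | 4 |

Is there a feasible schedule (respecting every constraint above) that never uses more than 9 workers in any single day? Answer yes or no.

Schedule Excavate@1, Frame walls@1, Insulate@1, Trim@3, Rough electrical@5, Roof@3: d1:9  d2:9  d3:8  d4:8  d5:8  d6:5 — peak 9 ≤ 9.

yes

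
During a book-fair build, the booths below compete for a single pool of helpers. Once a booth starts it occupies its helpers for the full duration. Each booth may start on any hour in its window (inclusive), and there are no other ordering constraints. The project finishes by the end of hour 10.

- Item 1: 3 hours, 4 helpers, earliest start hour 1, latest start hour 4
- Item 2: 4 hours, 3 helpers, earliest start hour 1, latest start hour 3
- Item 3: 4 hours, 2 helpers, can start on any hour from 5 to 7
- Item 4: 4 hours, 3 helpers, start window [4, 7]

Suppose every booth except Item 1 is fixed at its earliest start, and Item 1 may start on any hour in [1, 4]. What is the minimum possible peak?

7

Item 1@1: h1:7  h2:7  h3:7  h4:6  h5:5  h6:5  h7:5  h8:2  h9:0  h10:0 → peak 7
Item 1@2: h1:3  h2:7  h3:7  h4:10  h5:5  h6:5  h7:5  h8:2  h9:0  h10:0 → peak 10
Item 1@3: h1:3  h2:3  h3:7  h4:10  h5:9  h6:5  h7:5  h8:2  h9:0  h10:0 → peak 10
Item 1@4: h1:3  h2:3  h3:3  h4:10  h5:9  h6:9  h7:5  h8:2  h9:0  h10:0 → peak 10
Best is Item 1@1, peak 7.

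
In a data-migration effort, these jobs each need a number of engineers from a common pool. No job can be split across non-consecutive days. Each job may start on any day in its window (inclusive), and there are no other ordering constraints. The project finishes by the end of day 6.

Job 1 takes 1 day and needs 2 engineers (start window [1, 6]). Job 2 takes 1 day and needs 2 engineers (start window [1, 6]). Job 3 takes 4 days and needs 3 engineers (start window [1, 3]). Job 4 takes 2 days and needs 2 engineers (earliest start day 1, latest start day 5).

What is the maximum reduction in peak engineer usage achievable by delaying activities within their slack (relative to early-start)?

5

Early-start peak: d1:9  d2:5  d3:3  d4:3  d5:0  d6:0 ⇒ 9.
Leveled (Job 1@1, Job 2@2, Job 3@3, Job 4@1): d1:4  d2:4  d3:3  d4:3  d5:3  d6:3 ⇒ 4.
Reduction 9 − 4 = 5.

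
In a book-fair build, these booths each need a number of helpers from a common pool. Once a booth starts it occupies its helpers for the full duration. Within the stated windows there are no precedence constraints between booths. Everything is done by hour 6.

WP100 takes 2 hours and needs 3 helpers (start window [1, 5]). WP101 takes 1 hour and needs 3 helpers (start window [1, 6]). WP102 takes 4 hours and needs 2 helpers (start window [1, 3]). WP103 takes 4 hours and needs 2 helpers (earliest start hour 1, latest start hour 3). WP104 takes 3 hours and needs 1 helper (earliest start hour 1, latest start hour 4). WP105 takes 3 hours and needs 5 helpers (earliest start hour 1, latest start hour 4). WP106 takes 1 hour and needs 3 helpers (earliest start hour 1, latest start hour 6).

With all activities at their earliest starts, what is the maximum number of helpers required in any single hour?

Early-start schedule: WP100@1, WP101@1, WP102@1, WP103@1, WP104@1, WP105@1, WP106@1.
Load per hour: hour 1: 19, hour 2: 13, hour 3: 10, hour 4: 4, hour 5: 0, hour 6: 0.
Peak is 19.

19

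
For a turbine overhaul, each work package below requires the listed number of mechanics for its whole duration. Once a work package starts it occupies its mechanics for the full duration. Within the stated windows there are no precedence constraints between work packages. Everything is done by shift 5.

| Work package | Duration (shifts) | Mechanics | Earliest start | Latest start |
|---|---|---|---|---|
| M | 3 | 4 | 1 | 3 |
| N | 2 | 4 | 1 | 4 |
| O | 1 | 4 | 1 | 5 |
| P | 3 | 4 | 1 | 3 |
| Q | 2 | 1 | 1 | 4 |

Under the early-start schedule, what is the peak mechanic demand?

Early-start schedule: M@1, N@1, O@1, P@1, Q@1.
Load per shift: shift 1: 17, shift 2: 13, shift 3: 8, shift 4: 0, shift 5: 0.
Peak is 17.

17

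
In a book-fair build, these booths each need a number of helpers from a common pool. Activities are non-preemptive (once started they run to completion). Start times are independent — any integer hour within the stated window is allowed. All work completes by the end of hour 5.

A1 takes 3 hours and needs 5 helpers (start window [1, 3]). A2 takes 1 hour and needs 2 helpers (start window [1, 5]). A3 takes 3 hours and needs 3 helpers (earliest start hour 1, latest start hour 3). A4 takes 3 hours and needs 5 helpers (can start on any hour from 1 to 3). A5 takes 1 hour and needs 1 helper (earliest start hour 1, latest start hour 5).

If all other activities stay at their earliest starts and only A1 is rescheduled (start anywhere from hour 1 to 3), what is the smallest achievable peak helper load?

A1@1: h1:16  h2:13  h3:13  h4:0  h5:0 → peak 16
A1@2: h1:11  h2:13  h3:13  h4:5  h5:0 → peak 13
A1@3: h1:11  h2:8  h3:13  h4:5  h5:5 → peak 13
Best is A1@2, peak 13.

13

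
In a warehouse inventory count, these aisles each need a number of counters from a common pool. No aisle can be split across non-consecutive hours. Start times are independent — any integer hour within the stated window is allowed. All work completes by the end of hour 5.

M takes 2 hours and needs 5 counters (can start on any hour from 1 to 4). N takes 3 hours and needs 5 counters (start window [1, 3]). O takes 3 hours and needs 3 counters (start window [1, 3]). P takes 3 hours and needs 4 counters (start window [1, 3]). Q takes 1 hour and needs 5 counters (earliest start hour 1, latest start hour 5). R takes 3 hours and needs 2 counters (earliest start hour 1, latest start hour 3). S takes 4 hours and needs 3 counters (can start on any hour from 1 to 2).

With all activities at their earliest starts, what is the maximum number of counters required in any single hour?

Early-start schedule: M@1, N@1, O@1, P@1, Q@1, R@1, S@1.
Load per hour: hour 1: 27, hour 2: 22, hour 3: 17, hour 4: 3, hour 5: 0.
Peak is 27.

27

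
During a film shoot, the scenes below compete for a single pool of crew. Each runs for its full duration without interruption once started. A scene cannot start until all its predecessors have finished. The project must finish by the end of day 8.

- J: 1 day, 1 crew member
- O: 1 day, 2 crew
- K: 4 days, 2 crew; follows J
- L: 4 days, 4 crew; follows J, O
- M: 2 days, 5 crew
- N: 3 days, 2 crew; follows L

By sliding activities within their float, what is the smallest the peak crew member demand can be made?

7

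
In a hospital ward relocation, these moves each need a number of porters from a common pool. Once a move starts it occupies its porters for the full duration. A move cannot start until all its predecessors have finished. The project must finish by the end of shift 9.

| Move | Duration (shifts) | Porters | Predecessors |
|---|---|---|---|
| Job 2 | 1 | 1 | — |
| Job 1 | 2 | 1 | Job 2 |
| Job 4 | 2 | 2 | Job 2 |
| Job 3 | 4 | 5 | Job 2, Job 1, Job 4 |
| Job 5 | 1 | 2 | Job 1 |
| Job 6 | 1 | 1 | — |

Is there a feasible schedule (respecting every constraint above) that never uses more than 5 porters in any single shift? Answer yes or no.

Schedule Job 2@1, Job 1@2, Job 4@2, Job 3@4, Job 5@8, Job 6@1: s1:2  s2:3  s3:3  s4:5  s5:5  s6:5  s7:5  s8:2  s9:0 — peak 5 ≤ 5.

yes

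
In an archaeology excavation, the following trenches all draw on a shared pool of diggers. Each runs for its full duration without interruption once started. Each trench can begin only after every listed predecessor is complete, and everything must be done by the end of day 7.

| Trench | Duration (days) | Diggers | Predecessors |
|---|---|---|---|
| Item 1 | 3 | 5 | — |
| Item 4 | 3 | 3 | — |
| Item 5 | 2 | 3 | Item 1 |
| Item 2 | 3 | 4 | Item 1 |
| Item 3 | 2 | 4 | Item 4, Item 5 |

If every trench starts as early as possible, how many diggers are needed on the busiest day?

8

Early-start schedule: Item 1@1, Item 4@1, Item 5@4, Item 2@4, Item 3@6.
Load per day: day 1: 8, day 2: 8, day 3: 8, day 4: 7, day 5: 7, day 6: 8, day 7: 4.
Peak is 8.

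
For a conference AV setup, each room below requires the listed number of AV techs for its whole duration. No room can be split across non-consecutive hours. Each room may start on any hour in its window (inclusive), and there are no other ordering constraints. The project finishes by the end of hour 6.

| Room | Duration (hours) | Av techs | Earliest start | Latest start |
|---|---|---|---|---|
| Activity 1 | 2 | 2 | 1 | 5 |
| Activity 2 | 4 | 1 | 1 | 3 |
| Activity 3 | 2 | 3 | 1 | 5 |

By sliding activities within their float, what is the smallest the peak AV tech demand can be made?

3

Early-start (Activity 1@1, Activity 2@1, Activity 3@1) gives peak 6: h1:6  h2:6  h3:1  h4:1  h5:0  h6:0.
Shift Activity 3→5.
Schedule Activity 1@1, Activity 2@1, Activity 3@5: h1:3  h2:3  h3:1  h4:1  h5:3  h6:3 — peak 3.
Total AV tech-hours = 14 over 6 hours ⇒ peak ≥ ⌈14/6⌉ = 3, so 3 is optimal.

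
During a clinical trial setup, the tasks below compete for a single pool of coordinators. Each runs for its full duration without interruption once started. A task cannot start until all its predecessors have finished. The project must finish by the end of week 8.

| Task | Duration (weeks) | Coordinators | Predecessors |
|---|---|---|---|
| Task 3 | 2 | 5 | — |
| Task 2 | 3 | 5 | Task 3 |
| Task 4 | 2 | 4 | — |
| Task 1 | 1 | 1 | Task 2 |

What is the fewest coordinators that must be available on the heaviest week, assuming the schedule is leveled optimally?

Early-start (Task 3@1, Task 2@3, Task 4@1, Task 1@6) gives peak 9: w1:9  w2:9  w3:5  w4:5  w5:5  w6:1  w7:0  w8:0.
Shift Task 4→6.
Schedule Task 3@1, Task 2@3, Task 4@6, Task 1@6: w1:5  w2:5  w3:5  w4:5  w5:5  w6:5  w7:4  w8:0 — peak 5.
Total coordinator-weeks = 34 over 8 weeks ⇒ peak ≥ ⌈34/8⌉ = 5, so 5 is optimal.

5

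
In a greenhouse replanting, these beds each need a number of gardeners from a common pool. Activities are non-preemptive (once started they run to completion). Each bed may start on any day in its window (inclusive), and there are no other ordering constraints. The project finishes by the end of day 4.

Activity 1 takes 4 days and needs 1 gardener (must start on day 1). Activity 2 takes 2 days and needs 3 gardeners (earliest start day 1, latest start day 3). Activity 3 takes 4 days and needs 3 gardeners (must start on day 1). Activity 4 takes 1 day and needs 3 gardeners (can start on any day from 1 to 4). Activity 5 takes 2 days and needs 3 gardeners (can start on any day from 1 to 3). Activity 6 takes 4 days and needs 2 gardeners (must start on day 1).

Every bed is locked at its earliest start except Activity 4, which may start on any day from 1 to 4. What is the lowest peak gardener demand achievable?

12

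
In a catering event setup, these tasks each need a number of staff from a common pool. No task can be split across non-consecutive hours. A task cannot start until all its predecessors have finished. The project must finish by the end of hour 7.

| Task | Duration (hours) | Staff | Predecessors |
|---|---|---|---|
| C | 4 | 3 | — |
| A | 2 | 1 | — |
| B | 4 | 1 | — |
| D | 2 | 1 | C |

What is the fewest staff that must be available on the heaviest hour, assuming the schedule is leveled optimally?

4

Early-start (C@1, A@1, B@1, D@5) gives peak 5: h1:5  h2:5  h3:4  h4:4  h5:1  h6:1  h7:0.
Shift B→3.
Schedule C@1, A@1, B@3, D@5: h1:4  h2:4  h3:4  h4:4  h5:2  h6:2  h7:0 — peak 4.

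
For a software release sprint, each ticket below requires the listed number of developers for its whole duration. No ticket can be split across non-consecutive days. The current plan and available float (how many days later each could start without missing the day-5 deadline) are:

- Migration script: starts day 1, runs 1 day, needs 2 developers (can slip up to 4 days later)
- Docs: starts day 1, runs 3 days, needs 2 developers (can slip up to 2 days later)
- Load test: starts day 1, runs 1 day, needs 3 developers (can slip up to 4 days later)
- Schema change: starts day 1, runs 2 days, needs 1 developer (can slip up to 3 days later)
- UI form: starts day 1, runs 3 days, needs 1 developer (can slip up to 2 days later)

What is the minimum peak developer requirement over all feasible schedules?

4

Early-start (Migration script@1, Docs@1, Load test@1, Schema change@1, UI form@1) gives peak 9: d1:9  d2:4  d3:3  d4:0  d5:0.
Shift Load test→4, Schema change→2, UI form→2.
Schedule Migration script@1, Docs@1, Load test@4, Schema change@2, UI form@2: d1:4  d2:4  d3:4  d4:4  d5:0 — peak 4.
Total developer-days = 16 over 5 days ⇒ peak ≥ ⌈16/5⌉ = 4, so 4 is optimal.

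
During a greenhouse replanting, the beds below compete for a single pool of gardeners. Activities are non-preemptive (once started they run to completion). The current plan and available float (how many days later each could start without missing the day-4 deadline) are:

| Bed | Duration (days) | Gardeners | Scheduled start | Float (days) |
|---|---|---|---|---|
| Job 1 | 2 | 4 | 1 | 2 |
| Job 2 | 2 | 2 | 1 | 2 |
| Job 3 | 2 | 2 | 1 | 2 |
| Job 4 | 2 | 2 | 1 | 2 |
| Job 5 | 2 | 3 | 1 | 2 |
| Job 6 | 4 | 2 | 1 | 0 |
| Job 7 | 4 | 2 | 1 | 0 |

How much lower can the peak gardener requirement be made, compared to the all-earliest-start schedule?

6

Early-start peak: d1:17  d2:17  d3:4  d4:4 ⇒ 17.
Leveled (Job 1@1, Job 2@1, Job 3@3, Job 4@3, Job 5@3, Job 6@1, Job 7@1): d1:10  d2:10  d3:11  d4:11 ⇒ 11.
Reduction 17 − 11 = 6.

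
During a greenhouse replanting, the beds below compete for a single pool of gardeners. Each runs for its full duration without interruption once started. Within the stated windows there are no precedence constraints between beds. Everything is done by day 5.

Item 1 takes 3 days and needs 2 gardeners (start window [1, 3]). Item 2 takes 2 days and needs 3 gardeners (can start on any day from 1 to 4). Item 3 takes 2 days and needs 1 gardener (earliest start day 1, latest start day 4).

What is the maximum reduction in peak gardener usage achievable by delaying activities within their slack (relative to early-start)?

3

Early-start peak: d1:6  d2:6  d3:2  d4:0  d5:0 ⇒ 6.
Leveled (Item 1@1, Item 2@4, Item 3@1): d1:3  d2:3  d3:2  d4:3  d5:3 ⇒ 3.
Reduction 6 − 3 = 3.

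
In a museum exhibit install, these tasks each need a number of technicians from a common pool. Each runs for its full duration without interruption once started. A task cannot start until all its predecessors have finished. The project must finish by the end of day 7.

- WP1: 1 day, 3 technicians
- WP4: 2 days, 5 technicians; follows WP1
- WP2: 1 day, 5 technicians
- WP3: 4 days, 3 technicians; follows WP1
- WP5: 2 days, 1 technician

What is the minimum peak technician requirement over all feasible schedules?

Early-start (WP1@1, WP4@2, WP2@1, WP3@2, WP5@1) gives peak 9: d1:9  d2:9  d3:8  d4:3  d5:3  d6:0  d7:0.
Shift WP5→4.
Schedule WP1@1, WP4@2, WP2@1, WP3@2, WP5@4: d1:8  d2:8  d3:8  d4:4  d5:4  d6:0  d7:0 — peak 8.

8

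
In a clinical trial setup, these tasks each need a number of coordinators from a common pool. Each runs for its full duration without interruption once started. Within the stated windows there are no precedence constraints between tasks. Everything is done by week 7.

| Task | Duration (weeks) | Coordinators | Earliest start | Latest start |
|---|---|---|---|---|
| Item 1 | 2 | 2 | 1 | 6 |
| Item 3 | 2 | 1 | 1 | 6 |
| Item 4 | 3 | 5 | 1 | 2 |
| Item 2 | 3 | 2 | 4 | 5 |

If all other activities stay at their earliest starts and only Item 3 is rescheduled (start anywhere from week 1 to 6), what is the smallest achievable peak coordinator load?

7

Item 3@1: w1:8  w2:8  w3:5  w4:2  w5:2  w6:2  w7:0 → peak 8
Item 3@2: w1:7  w2:8  w3:6  w4:2  w5:2  w6:2  w7:0 → peak 8
Item 3@3: w1:7  w2:7  w3:6  w4:3  w5:2  w6:2  w7:0 → peak 7
Item 3@4: w1:7  w2:7  w3:5  w4:3  w5:3  w6:2  w7:0 → peak 7
Item 3@5: w1:7  w2:7  w3:5  w4:2  w5:3  w6:3  w7:0 → peak 7
Item 3@6: w1:7  w2:7  w3:5  w4:2  w5:2  w6:3  w7:1 → peak 7
Best is Item 3@3, peak 7.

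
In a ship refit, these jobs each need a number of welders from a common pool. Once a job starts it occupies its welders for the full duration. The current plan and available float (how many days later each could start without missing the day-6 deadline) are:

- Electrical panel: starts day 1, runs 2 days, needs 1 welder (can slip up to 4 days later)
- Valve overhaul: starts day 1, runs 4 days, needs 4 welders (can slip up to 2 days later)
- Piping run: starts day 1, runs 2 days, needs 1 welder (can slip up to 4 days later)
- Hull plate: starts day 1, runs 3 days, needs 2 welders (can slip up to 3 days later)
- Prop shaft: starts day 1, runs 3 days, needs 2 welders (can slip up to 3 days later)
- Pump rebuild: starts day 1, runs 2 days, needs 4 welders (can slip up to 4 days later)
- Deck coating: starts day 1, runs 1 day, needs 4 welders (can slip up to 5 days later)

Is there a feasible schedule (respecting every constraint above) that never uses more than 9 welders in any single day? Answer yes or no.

yes

Schedule Electrical panel@1, Valve overhaul@1, Piping run@1, Hull plate@1, Prop shaft@3, Pump rebuild@5, Deck coating@6: d1:8  d2:8  d3:8  d4:6  d5:6  d6:8 — peak 8 ≤ 9.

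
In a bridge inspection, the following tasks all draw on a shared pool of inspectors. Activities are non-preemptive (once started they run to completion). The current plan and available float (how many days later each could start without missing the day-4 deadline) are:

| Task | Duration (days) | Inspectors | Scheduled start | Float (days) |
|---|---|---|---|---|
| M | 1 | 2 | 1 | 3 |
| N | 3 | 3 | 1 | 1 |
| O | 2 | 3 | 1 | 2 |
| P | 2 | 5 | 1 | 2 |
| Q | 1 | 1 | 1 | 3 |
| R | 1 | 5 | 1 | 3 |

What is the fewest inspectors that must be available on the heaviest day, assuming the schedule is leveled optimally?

Early-start (M@1, N@1, O@1, P@1, Q@1, R@1) gives peak 19: d1:19  d2:11  d3:3  d4:0.
Shift M→2, N→2, P→3.
Schedule M@2, N@2, O@1, P@3, Q@1, R@1: d1:9  d2:8  d3:8  d4:8 — peak 9.
Total inspector-days = 33 over 4 days ⇒ peak ≥ ⌈33/4⌉ = 9, so 9 is optimal.

9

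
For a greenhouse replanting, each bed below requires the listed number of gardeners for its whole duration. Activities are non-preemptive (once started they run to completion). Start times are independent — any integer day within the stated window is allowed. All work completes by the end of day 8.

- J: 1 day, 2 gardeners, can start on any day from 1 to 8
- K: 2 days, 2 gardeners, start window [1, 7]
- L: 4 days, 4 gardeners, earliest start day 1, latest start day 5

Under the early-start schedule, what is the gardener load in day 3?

4

At early start, day 3 has: L.
Demand: 4 = 4.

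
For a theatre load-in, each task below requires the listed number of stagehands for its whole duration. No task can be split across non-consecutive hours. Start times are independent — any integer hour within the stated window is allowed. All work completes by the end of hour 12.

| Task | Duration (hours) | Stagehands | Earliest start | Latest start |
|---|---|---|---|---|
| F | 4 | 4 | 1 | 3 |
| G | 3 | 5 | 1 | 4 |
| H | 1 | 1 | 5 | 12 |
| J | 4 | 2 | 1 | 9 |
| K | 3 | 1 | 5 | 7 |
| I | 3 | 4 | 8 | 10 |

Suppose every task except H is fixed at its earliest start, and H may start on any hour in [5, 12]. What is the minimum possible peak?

11

H@5: h1:11  h2:11  h3:11  h4:6  h5:2  h6:1  h7:1  h8:4  h9:4  h10:4  h11:0  h12:0 → peak 11
H@6: h1:11  h2:11  h3:11  h4:6  h5:1  h6:2  h7:1  h8:4  h9:4  h10:4  h11:0  h12:0 → peak 11
H@7: h1:11  h2:11  h3:11  h4:6  h5:1  h6:1  h7:2  h8:4  h9:4  h10:4  h11:0  h12:0 → peak 11
H@8: h1:11  h2:11  h3:11  h4:6  h5:1  h6:1  h7:1  h8:5  h9:4  h10:4  h11:0  h12:0 → peak 11
H@9: h1:11  h2:11  h3:11  h4:6  h5:1  h6:1  h7:1  h8:4  h9:5  h10:4  h11:0  h12:0 → peak 11
H@10: h1:11  h2:11  h3:11  h4:6  h5:1  h6:1  h7:1  h8:4  h9:4  h10:5  h11:0  h12:0 → peak 11
H@11: h1:11  h2:11  h3:11  h4:6  h5:1  h6:1  h7:1  h8:4  h9:4  h10:4  h11:1  h12:0 → peak 11
H@12: h1:11  h2:11  h3:11  h4:6  h5:1  h6:1  h7:1  h8:4  h9:4  h10:4  h11:0  h12:1 → peak 11
Best is H@5, peak 11.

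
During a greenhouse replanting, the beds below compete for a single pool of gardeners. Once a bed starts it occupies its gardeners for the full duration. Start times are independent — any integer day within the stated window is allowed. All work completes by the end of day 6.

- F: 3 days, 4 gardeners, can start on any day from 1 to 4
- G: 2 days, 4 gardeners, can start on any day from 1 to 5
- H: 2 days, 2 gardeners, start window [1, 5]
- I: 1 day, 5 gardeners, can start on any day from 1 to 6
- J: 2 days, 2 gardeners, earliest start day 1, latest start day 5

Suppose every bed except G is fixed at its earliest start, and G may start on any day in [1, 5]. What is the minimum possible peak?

13

G@1: d1:17  d2:12  d3:4  d4:0  d5:0  d6:0 → peak 17
G@2: d1:13  d2:12  d3:8  d4:0  d5:0  d6:0 → peak 13
G@3: d1:13  d2:8  d3:8  d4:4  d5:0  d6:0 → peak 13
G@4: d1:13  d2:8  d3:4  d4:4  d5:4  d6:0 → peak 13
G@5: d1:13  d2:8  d3:4  d4:0  d5:4  d6:4 → peak 13
Best is G@2, peak 13.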